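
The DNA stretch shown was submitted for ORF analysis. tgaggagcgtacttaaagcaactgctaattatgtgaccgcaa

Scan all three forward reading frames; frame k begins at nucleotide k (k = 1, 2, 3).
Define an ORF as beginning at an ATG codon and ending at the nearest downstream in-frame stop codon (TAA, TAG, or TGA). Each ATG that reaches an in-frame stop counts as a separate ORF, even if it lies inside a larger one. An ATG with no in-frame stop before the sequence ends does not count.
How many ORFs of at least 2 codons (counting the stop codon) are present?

1

Frame 1: TGA GGA GCG TAC TTA AAG CAA CTG CTA ATT ATG TGA CCG CAA — ATG at 31, stop TGA at 34 → 6 nt.
Frame 2: GAG GAG CGT ACT TAA AGC AAC TGC TAA TTA TGT GAC CGC — no ATG→stop ORF.
Frame 3: AGG AGC GTA CTT AAA GCA ACT GCT AAT TAT GTG ACC GCA — no ATG→stop ORF.
ORFs ≥ 2 codons: frame 1 31–36 (2 codons). Count = 1.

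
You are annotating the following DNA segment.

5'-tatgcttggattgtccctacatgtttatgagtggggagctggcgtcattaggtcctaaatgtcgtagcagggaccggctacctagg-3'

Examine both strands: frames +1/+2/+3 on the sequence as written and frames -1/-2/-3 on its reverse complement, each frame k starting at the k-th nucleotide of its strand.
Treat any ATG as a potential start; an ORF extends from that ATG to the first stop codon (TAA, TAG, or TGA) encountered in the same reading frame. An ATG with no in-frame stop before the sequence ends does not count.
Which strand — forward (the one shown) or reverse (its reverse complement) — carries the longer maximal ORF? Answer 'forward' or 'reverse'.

Reverse complement (5'→3'): CCTAGGTAGCCGGTCCCTGCTACGACATTTAGGACCTAATGACGCCAGCTCCCCACTCATAAACATGTAGGGACAATCCAAGCATA
Frame +1: TAT GCT TGG ATT GTC CCT ACA TGT TTA TGA GTG GGG AGC TGG CGT CAT TAG GTC CTA AAT GTC GTA GCA GGG ACC GGC TAC CTA — no ATG→stop ORF.
Frame +2: ATG CTT GGA TTG TCC CTA CAT GTT TAT GAG TGG GGA GCT GGC GTC ATT AGG TCC TAA ATG TCG TAG CAG GGA CCG GCT ACC TAG — ATG at 2, stop TAA at 56 → 57 nt; ATG at 59, stop TAG at 65 → 9 nt.
Frame +3: TGC TTG GAT TGT CCC TAC ATG TTT ATG AGT GGG GAG CTG GCG TCA TTA GGT CCT AAA TGT CGT AGC AGG GAC CGG CTA CCT AGG — no ATG→stop ORF.
Frame -1: CCT AGG TAG CCG GTC CCT GCT ACG ACA TTT AGG ACC TAA TGA CGC CAG CTC CCC ACT CAT AAA CAT GTA GGG ACA ATC CAA GCA — no ATG→stop ORF.
Frame -2: CTA GGT AGC CGG TCC CTG CTA CGA CAT TTA GGA CCT AAT GAC GCC AGC TCC CCA CTC ATA AAC ATG TAG GGA CAA TCC AAG CAT — ATG at 65, stop TAG at 68 → 6 nt.
Frame -3: TAG GTA GCC GGT CCC TGC TAC GAC ATT TAG GAC CTA ATG ACG CCA GCT CCC CAC TCA TAA ACA TGT AGG GAC AAT CCA AGC ATA — ATG at 39, stop TAA at 60 → 24 nt.
Forward-strand max 57 nt; reverse-strand max 24 nt. The forward strand has the longer ORF.

forward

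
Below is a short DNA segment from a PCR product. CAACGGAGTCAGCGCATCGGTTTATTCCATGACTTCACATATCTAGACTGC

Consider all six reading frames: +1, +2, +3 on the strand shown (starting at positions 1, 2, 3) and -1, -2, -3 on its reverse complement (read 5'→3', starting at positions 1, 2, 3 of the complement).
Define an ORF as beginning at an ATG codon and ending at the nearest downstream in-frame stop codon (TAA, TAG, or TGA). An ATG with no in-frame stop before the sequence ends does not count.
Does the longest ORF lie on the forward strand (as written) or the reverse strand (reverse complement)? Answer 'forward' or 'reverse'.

Reverse complement (5'→3'): GCAGTCTAGATATGTGAAGTCATGGAATAAACCGATGCGCTGACTCCGTTG
Frame +1: CAA CGG AGT CAG CGC ATC GGT TTA TTC CAT GAC TTC ACA TAT CTA GAC TGC — no ATG→stop ORF.
Frame +2: AAC GGA GTC AGC GCA TCG GTT TAT TCC ATG ACT TCA CAT ATC TAG ACT — ATG at 29, stop TAG at 44 → 18 nt.
Frame +3: ACG GAG TCA GCG CAT CGG TTT ATT CCA TGA CTT CAC ATA TCT AGA CTG — no ATG→stop ORF.
Frame -1: GCA GTC TAG ATA TGT GAA GTC ATG GAA TAA ACC GAT GCG CTG ACT CCG TTG — ATG at 22, stop TAA at 28 → 9 nt.
Frame -2: CAG TCT AGA TAT GTG AAG TCA TGG AAT AAA CCG ATG CGC TGA CTC CGT — ATG at 35, stop TGA at 41 → 9 nt.
Frame -3: AGT CTA GAT ATG TGA AGT CAT GGA ATA AAC CGA TGC GCT GAC TCC GTT — ATG at 12, stop TGA at 15 → 6 nt.
Forward-strand max 18 nt; reverse-strand max 9 nt. The forward strand has the longer ORF.

forward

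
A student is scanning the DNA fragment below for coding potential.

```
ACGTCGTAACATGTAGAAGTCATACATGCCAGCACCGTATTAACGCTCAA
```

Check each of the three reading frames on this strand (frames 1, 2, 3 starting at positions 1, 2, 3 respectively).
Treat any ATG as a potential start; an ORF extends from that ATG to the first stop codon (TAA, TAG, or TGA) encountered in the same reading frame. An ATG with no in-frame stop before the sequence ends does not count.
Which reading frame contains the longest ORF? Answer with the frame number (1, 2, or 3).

2

Frame 1: ACG TCG TAA CAT GTA GAA GTC ATA CAT GCC AGC ACC GTA TTA ACG CTC — no ATG→stop ORF.
Frame 2: CGT CGT AAC ATG TAG AAG TCA TAC ATG CCA GCA CCG TAT TAA CGC TCA — ATG at 11, stop TAG at 14 → 6 nt; ATG at 26, stop TAA at 41 → 18 nt.
Frame 3: GTC GTA ACA TGT AGA AGT CAT ACA TGC CAG CAC CGT ATT AAC GCT CAA — no ATG→stop ORF.
Longest ORF is 18 nt in frame 2 (positions 26–43).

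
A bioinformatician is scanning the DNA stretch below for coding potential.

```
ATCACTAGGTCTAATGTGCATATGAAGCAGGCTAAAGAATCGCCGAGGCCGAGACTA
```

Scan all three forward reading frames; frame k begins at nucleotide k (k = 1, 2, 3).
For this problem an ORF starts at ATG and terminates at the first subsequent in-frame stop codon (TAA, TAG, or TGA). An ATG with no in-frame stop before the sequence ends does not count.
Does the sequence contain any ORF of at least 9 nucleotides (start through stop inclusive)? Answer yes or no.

yes

Frame 1: ATC ACT AGG TCT AAT GTG CAT ATG AAG CAG GCT AAA GAA TCG CCG AGG CCG AGA CTA — no ATG→stop ORF.
Frame 2: TCA CTA GGT CTA ATG TGC ATA TGA AGC AGG CTA AAG AAT CGC CGA GGC CGA GAC — ATG at 14, stop TGA at 23 → 12 nt.
Frame 3: CAC TAG GTC TAA TGT GCA TAT GAA GCA GGC TAA AGA ATC GCC GAG GCC GAG ACT — no ATG→stop ORF.
Frame 2 has an ORF of 12 nucleotides (positions 14–25) ≥ 9, so yes.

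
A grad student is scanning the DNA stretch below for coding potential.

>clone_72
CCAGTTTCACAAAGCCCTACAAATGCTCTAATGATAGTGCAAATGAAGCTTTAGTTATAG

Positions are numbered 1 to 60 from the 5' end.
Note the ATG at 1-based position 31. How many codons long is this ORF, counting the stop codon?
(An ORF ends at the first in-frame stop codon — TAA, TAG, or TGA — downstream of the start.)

8

Codons from position 31: ATG (31–33), ATA (34–36), GTG (37–39), CAA (40–42), ATG (43–45), AAG (46–48), CTT (49–51), TAG (52–54).
TAG is the first in-frame stop; that's 8 codons including the stop.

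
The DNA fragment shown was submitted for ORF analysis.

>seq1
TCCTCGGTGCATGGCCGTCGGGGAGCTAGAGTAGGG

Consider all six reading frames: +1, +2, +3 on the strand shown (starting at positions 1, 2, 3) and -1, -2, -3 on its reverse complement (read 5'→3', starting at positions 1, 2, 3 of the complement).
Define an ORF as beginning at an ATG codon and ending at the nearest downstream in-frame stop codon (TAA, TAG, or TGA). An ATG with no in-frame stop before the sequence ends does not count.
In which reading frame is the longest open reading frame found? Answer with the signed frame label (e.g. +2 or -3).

Reverse complement (5'→3'): CCCTACTCTAGCTCCCCGACGGCCATGCACCGAGGA
Frame +1: TCC TCG GTG CAT GGC CGT CGG GGA GCT AGA GTA GGG — no ATG→stop ORF.
Frame +2: CCT CGG TGC ATG GCC GTC GGG GAG CTA GAG TAG — ATG at 11, stop TAG at 32 → 24 nt.
Frame +3: CTC GGT GCA TGG CCG TCG GGG AGC TAG AGT AGG — no ATG→stop ORF.
Frame -1: CCC TAC TCT AGC TCC CCG ACG GCC ATG CAC CGA GGA — no ATG→stop ORF.
Frame -2: CCT ACT CTA GCT CCC CGA CGG CCA TGC ACC GAG — no ATG→stop ORF.
Frame -3: CTA CTC TAG CTC CCC GAC GGC CAT GCA CCG AGG — no ATG→stop ORF.
Longest ORF is 24 nt in frame +2 (positions 11–34).

+2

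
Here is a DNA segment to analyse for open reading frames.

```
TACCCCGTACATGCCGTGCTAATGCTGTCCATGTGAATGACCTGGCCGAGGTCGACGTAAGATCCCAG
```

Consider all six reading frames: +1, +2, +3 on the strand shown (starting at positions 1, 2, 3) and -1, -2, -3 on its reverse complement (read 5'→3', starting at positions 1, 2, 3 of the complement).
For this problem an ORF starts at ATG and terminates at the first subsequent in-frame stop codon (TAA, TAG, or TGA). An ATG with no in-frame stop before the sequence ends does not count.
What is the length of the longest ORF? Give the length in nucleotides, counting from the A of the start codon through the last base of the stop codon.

Reverse complement (5'→3'): CTGGGATCTTACGTCGACCTCGGCCAGGTCATTCACATGGACAGCATTAGCACGGCATGTACGGGGTA
Frame +1: TAC CCC GTA CAT GCC GTG CTA ATG CTG TCC ATG TGA ATG ACC TGG CCG AGG TCG ACG TAA GAT CCC — ATG at 22, stop TGA at 34 → 15 nt; ATG at 31, stop TGA at 34 → 6 nt; ATG at 37, stop TAA at 58 → 24 nt.
Frame +2: ACC CCG TAC ATG CCG TGC TAA TGC TGT CCA TGT GAA TGA CCT GGC CGA GGT CGA CGT AAG ATC CCA — ATG at 11, stop TAA at 20 → 12 nt.
Frame +3: CCC CGT ACA TGC CGT GCT AAT GCT GTC CAT GTG AAT GAC CTG GCC GAG GTC GAC GTA AGA TCC CAG — no ATG→stop ORF.
Frame -1: CTG GGA TCT TAC GTC GAC CTC GGC CAG GTC ATT CAC ATG GAC AGC ATT AGC ACG GCA TGT ACG GGG — no ATG→stop ORF.
Frame -2: TGG GAT CTT ACG TCG ACC TCG GCC AGG TCA TTC ACA TGG ACA GCA TTA GCA CGG CAT GTA CGG GGT — no ATG→stop ORF.
Frame -3: GGG ATC TTA CGT CGA CCT CGG CCA GGT CAT TCA CAT GGA CAG CAT TAG CAC GGC ATG TAC GGG GTA — no ATG→stop ORF.
Longest: frame +1, positions 37–60, 24 nt = 8 codons = 7 aa. → 24 nucleotides.

24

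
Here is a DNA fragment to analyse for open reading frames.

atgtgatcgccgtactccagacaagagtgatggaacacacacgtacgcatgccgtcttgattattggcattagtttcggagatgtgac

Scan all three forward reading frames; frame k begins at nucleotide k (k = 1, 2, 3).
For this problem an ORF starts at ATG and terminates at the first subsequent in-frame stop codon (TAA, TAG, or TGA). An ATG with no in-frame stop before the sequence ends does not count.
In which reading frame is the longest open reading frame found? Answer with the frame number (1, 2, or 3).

Frame 1: ATG TGA TCG CCG TAC TCC AGA CAA GAG TGA TGG AAC ACA CAC GTA CGC ATG CCG TCT TGA TTA TTG GCA TTA GTT TCG GAG ATG TGA — ATG at 1, stop TGA at 4 → 6 nt; ATG at 49, stop TGA at 58 → 12 nt; ATG at 82, stop TGA at 85 → 6 nt.
Frame 2: TGT GAT CGC CGT ACT CCA GAC AAG AGT GAT GGA ACA CAC ACG TAC GCA TGC CGT CTT GAT TAT TGG CAT TAG TTT CGG AGA TGT GAC — no ATG→stop ORF.
Frame 3: GTG ATC GCC GTA CTC CAG ACA AGA GTG ATG GAA CAC ACA CGT ACG CAT GCC GTC TTG ATT ATT GGC ATT AGT TTC GGA GAT GTG — no ATG→stop ORF.
Longest ORF is 12 nt in frame 1 (positions 49–60).

1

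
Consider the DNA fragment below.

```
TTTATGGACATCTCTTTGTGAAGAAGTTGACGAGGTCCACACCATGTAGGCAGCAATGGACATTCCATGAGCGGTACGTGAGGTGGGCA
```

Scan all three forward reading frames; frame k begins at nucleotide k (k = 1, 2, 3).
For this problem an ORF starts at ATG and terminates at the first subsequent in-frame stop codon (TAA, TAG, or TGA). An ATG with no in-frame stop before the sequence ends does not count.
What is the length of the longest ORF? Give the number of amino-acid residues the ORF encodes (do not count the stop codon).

5

Frame 1: TTT ATG GAC ATC TCT TTG TGA AGA AGT TGA CGA GGT CCA CAC CAT GTA GGC AGC AAT GGA CAT TCC ATG AGC GGT ACG TGA GGT GGG — ATG at 4, stop TGA at 19 → 18 nt; ATG at 67, stop TGA at 79 → 15 nt.
Frame 2: TTA TGG ACA TCT CTT TGT GAA GAA GTT GAC GAG GTC CAC ACC ATG TAG GCA GCA ATG GAC ATT CCA TGA GCG GTA CGT GAG GTG GGC — ATG at 44, stop TAG at 47 → 6 nt; ATG at 56, stop TGA at 68 → 15 nt.
Frame 3: TAT GGA CAT CTC TTT GTG AAG AAG TTG ACG AGG TCC ACA CCA TGT AGG CAG CAA TGG ACA TTC CAT GAG CGG TAC GTG AGG TGG GCA — no ATG→stop ORF.
Longest: frame 1, positions 4–21, 18 nt = 6 codons = 5 aa. → 5 amino acids.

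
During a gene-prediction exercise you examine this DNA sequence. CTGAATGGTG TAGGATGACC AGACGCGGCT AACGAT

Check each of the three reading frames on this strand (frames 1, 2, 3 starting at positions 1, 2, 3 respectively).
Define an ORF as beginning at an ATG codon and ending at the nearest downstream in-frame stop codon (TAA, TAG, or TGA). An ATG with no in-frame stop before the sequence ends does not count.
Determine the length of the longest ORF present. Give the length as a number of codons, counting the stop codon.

6

Frame 1: CTG AAT GGT GTA GGA TGA CCA GAC GCG GCT AAC GAT — no ATG→stop ORF.
Frame 2: TGA ATG GTG TAG GAT GAC CAG ACG CGG CTA ACG — ATG at 5, stop TAG at 11 → 9 nt.
Frame 3: GAA TGG TGT AGG ATG ACC AGA CGC GGC TAA CGA — ATG at 15, stop TAA at 30 → 18 nt.
Longest: frame 3, positions 15–32, 18 nt = 6 codons = 5 aa. → 6 codons.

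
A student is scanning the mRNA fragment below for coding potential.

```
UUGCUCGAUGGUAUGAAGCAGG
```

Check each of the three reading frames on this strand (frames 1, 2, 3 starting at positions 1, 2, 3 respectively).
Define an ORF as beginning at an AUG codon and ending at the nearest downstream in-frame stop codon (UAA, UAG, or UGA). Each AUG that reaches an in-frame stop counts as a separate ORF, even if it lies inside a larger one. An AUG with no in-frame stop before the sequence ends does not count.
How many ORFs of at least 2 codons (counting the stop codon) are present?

Frame 1: UUG CUC GAU GGU AUG AAG CAG — no AUG→stop ORF.
Frame 2: UGC UCG AUG GUA UGA AGC AGG — AUG at 8, stop UGA at 14 → 9 nt.
Frame 3: GCU CGA UGG UAU GAA GCA — no AUG→stop ORF.
ORFs ≥ 2 codons: frame 2 8–16 (3 codons). Count = 1.

1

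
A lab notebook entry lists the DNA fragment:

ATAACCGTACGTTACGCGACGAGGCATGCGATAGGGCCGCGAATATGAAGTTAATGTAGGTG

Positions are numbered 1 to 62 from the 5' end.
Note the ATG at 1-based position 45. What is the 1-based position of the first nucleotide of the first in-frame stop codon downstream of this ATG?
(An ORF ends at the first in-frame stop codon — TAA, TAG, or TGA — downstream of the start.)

57

Codons from position 45: ATG (45–47), AAG (48–50), TTA (51–53), ATG (54–56), TAG (57–59).
TAG is a stop codon; it begins at position 57.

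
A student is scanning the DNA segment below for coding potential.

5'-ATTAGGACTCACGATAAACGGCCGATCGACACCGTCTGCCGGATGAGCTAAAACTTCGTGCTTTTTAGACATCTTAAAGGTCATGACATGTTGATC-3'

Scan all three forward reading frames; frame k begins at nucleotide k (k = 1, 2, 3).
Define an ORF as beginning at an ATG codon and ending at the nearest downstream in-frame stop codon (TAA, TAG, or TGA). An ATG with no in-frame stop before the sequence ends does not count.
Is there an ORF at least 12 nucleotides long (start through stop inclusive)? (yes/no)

yes

Frame 1: ATT AGG ACT CAC GAT AAA CGG CCG ATC GAC ACC GTC TGC CGG ATG AGC TAA AAC TTC GTG CTT TTT AGA CAT CTT AAA GGT CAT GAC ATG TTG ATC — ATG at 43, stop TAA at 49 → 9 nt.
Frame 2: TTA GGA CTC ACG ATA AAC GGC CGA TCG ACA CCG TCT GCC GGA TGA GCT AAA ACT TCG TGC TTT TTA GAC ATC TTA AAG GTC ATG ACA TGT TGA — ATG at 83, stop TGA at 92 → 12 nt.
Frame 3: TAG GAC TCA CGA TAA ACG GCC GAT CGA CAC CGT CTG CCG GAT GAG CTA AAA CTT CGT GCT TTT TAG ACA TCT TAA AGG TCA TGA CAT GTT GAT — no ATG→stop ORF.
Frame 2 has an ORF of 12 nucleotides (positions 83–94) ≥ 12, so yes.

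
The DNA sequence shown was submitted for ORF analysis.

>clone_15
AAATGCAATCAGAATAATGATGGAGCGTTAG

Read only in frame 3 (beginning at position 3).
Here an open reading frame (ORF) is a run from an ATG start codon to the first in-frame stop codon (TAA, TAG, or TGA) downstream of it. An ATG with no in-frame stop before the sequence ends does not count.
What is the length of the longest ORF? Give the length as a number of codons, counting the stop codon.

Frame 3: ATG CAA TCA GAA TAA TGA TGG AGC GTT — ATG at 3, stop TAA at 15 → 15 nt.
Longest: frame 3, positions 3–17, 15 nt = 5 codons = 4 aa. → 5 codons.

5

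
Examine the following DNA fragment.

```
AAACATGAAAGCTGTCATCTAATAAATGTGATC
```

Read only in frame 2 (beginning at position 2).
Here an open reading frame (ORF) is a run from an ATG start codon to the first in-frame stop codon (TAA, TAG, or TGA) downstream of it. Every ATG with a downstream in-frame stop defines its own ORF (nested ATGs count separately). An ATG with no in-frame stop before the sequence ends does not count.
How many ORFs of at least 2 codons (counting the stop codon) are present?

Frame 2: AAC ATG AAA GCT GTC ATC TAA TAA ATG TGA — ATG at 5, stop TAA at 20 → 18 nt; ATG at 26, stop TGA at 29 → 6 nt.
ORFs ≥ 2 codons: frame 2 5–22 (6 codons), frame 2 26–31 (2 codons). Count = 2.

2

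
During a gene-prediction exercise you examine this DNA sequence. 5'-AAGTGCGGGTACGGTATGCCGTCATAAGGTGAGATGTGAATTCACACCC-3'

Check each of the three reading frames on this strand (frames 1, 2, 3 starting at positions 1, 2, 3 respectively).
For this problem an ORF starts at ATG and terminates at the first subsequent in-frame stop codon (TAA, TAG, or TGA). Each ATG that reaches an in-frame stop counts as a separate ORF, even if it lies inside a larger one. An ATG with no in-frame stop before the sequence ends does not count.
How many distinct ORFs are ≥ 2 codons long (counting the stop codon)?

2

Frame 1: AAG TGC GGG TAC GGT ATG CCG TCA TAA GGT GAG ATG TGA ATT CAC ACC — ATG at 16, stop TAA at 25 → 12 nt; ATG at 34, stop TGA at 37 → 6 nt.
Frame 2: AGT GCG GGT ACG GTA TGC CGT CAT AAG GTG AGA TGT GAA TTC ACA CCC — no ATG→stop ORF.
Frame 3: GTG CGG GTA CGG TAT GCC GTC ATA AGG TGA GAT GTG AAT TCA CAC — no ATG→stop ORF.
ORFs ≥ 2 codons: frame 1 16–27 (4 codons), frame 1 34–39 (2 codons). Count = 2.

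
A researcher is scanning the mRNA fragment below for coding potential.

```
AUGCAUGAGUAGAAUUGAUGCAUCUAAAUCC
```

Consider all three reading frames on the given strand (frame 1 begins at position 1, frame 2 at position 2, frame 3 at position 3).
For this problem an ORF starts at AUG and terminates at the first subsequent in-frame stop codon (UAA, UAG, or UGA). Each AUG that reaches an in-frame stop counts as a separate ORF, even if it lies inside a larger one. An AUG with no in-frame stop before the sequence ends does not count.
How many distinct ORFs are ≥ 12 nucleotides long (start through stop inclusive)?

Frame 1: AUG CAU GAG UAG AAU UGA UGC AUC UAA AUC — AUG at 1, stop UAG at 10 → 12 nt.
Frame 2: UGC AUG AGU AGA AUU GAU GCA UCU AAA UCC — no AUG→stop ORF.
Frame 3: GCA UGA GUA GAA UUG AUG CAU CUA AAU — no AUG→stop ORF.
ORFs ≥ 12 nucleotides: frame 1 1–12 (12 nucleotides). Count = 1.

1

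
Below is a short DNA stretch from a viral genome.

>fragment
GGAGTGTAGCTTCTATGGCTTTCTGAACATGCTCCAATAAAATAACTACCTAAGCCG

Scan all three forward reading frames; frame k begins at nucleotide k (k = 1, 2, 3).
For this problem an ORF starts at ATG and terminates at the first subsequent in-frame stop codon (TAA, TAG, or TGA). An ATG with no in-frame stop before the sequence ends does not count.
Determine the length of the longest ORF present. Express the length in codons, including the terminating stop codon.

Frame 1: GGA GTG TAG CTT CTA TGG CTT TCT GAA CAT GCT CCA ATA AAA TAA CTA CCT AAG CCG — no ATG→stop ORF.
Frame 2: GAG TGT AGC TTC TAT GGC TTT CTG AAC ATG CTC CAA TAA AAT AAC TAC CTA AGC — ATG at 29, stop TAA at 38 → 12 nt.
Frame 3: AGT GTA GCT TCT ATG GCT TTC TGA ACA TGC TCC AAT AAA ATA ACT ACC TAA GCC — ATG at 15, stop TGA at 24 → 12 nt.
Longest: frame 2, positions 29–40, 12 nt = 4 codons = 3 aa. → 4 codons.

4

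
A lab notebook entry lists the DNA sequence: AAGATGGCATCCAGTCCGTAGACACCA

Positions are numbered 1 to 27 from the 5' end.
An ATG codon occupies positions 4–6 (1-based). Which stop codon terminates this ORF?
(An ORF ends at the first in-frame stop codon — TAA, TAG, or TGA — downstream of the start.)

TAG

Codons from position 4: ATG (4–6), GCA (7–9), TCC (10–12), AGT (13–15), CCG (16–18), TAG (19–21).
The first in-frame stop codon is TAG.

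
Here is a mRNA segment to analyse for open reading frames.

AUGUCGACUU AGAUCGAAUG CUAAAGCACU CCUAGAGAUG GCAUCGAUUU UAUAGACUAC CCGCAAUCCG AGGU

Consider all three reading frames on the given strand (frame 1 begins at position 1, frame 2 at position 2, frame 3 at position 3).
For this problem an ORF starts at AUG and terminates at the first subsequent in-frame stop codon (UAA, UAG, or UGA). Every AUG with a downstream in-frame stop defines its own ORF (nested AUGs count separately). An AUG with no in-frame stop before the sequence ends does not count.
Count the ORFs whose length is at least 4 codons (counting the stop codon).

3

Frame 1: AUG UCG ACU UAG AUC GAA UGC UAA AGC ACU CCU AGA GAU GGC AUC GAU UUU AUA GAC UAC CCG CAA UCC GAG — AUG at 1, stop UAG at 10 → 12 nt.
Frame 2: UGU CGA CUU AGA UCG AAU GCU AAA GCA CUC CUA GAG AUG GCA UCG AUU UUA UAG ACU ACC CGC AAU CCG AGG — AUG at 38, stop UAG at 53 → 18 nt.
Frame 3: GUC GAC UUA GAU CGA AUG CUA AAG CAC UCC UAG AGA UGG CAU CGA UUU UAU AGA CUA CCC GCA AUC CGA GGU — AUG at 18, stop UAG at 33 → 18 nt.
ORFs ≥ 4 codons: frame 1 1–12 (4 codons), frame 2 38–55 (6 codons), frame 3 18–35 (6 codons). Count = 3.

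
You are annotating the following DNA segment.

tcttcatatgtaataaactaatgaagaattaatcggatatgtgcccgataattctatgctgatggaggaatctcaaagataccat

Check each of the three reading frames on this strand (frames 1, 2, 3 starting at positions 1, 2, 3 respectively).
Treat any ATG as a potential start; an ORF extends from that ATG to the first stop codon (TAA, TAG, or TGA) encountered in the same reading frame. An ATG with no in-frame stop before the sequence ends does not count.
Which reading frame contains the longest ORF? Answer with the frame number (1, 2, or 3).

3

Frame 1: TCT TCA TAT GTA ATA AAC TAA TGA AGA ATT AAT CGG ATA TGT GCC CGA TAA TTC TAT GCT GAT GGA GGA ATC TCA AAG ATA CCA — no ATG→stop ORF.
Frame 2: CTT CAT ATG TAA TAA ACT AAT GAA GAA TTA ATC GGA TAT GTG CCC GAT AAT TCT ATG CTG ATG GAG GAA TCT CAA AGA TAC CAT — ATG at 8, stop TAA at 11 → 6 nt.
Frame 3: TTC ATA TGT AAT AAA CTA ATG AAG AAT TAA TCG GAT ATG TGC CCG ATA ATT CTA TGC TGA TGG AGG AAT CTC AAA GAT ACC — ATG at 21, stop TAA at 30 → 12 nt; ATG at 39, stop TGA at 60 → 24 nt.
Longest ORF is 24 nt in frame 3 (positions 39–62).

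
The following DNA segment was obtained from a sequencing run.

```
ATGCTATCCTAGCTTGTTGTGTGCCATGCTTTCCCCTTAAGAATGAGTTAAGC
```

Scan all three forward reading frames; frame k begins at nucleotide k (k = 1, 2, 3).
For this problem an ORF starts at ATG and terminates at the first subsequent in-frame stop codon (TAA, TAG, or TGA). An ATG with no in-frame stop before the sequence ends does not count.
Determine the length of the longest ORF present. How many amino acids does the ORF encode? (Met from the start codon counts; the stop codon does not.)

4

Frame 1: ATG CTA TCC TAG CTT GTT GTG TGC CAT GCT TTC CCC TTA AGA ATG AGT TAA — ATG at 1, stop TAG at 10 → 12 nt; ATG at 43, stop TAA at 49 → 9 nt.
Frame 2: TGC TAT CCT AGC TTG TTG TGT GCC ATG CTT TCC CCT TAA GAA TGA GTT AAG — ATG at 26, stop TAA at 38 → 15 nt.
Frame 3: GCT ATC CTA GCT TGT TGT GTG CCA TGC TTT CCC CTT AAG AAT GAG TTA AGC — no ATG→stop ORF.
Longest: frame 2, positions 26–40, 15 nt = 5 codons = 4 aa. → 4 amino acids.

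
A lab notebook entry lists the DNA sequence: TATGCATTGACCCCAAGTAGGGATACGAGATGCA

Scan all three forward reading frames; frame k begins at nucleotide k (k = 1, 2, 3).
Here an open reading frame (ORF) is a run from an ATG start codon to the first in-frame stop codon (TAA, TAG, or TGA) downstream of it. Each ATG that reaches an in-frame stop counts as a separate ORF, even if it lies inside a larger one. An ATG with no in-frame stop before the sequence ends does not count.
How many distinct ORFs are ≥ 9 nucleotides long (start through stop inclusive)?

1

Frame 1: TAT GCA TTG ACC CCA AGT AGG GAT ACG AGA TGC — no ATG→stop ORF.
Frame 2: ATG CAT TGA CCC CAA GTA GGG ATA CGA GAT GCA — ATG at 2, stop TGA at 8 → 9 nt.
Frame 3: TGC ATT GAC CCC AAG TAG GGA TAC GAG ATG — no ATG→stop ORF.
ORFs ≥ 9 nucleotides: frame 2 2–10 (9 nucleotides). Count = 1.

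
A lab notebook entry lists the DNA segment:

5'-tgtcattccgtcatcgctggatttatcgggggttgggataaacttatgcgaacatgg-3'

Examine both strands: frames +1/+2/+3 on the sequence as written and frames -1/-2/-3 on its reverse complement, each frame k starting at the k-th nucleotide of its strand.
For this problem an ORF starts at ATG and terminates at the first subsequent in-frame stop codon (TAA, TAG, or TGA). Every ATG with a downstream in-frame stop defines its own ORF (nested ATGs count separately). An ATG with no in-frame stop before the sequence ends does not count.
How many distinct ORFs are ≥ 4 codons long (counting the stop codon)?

Reverse complement (5'→3'): CCATGTTCGCATAAGTTTATCCCAACCCCCGATAAATCCAGCGATGACGGAATGACA
Frame +1: TGT CAT TCC GTC ATC GCT GGA TTT ATC GGG GGT TGG GAT AAA CTT ATG CGA ACA TGG — no ATG→stop ORF.
Frame +2: GTC ATT CCG TCA TCG CTG GAT TTA TCG GGG GTT GGG ATA AAC TTA TGC GAA CAT — no ATG→stop ORF.
Frame +3: TCA TTC CGT CAT CGC TGG ATT TAT CGG GGG TTG GGA TAA ACT TAT GCG AAC ATG — no ATG→stop ORF.
Frame -1: CCA TGT TCG CAT AAG TTT ATC CCA ACC CCC GAT AAA TCC AGC GAT GAC GGA ATG ACA — no ATG→stop ORF.
Frame -2: CAT GTT CGC ATA AGT TTA TCC CAA CCC CCG ATA AAT CCA GCG ATG ACG GAA TGA — ATG at 44, stop TGA at 53 → 12 nt.
Frame -3: ATG TTC GCA TAA GTT TAT CCC AAC CCC CGA TAA ATC CAG CGA TGA CGG AAT GAC — ATG at 3, stop TAA at 12 → 12 nt.
ORFs ≥ 4 codons: frame -2 44–55 (4 codons), frame -3 3–14 (4 codons). Count = 2.

2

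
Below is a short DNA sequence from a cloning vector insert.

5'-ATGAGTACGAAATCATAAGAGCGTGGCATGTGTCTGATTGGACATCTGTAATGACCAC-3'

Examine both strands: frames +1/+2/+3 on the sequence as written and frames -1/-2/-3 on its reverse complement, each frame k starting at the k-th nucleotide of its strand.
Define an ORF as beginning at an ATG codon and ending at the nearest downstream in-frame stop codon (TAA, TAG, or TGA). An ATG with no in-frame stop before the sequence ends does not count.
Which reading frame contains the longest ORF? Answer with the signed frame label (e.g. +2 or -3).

Reverse complement (5'→3'): GTGGTCATTACAGATGTCCAATCAGACACATGCCACGCTCTTATGATTTCGTACTCAT
Frame +1: ATG AGT ACG AAA TCA TAA GAG CGT GGC ATG TGT CTG ATT GGA CAT CTG TAA TGA CCA — ATG at 1, stop TAA at 16 → 18 nt; ATG at 28, stop TAA at 49 → 24 nt.
Frame +2: TGA GTA CGA AAT CAT AAG AGC GTG GCA TGT GTC TGA TTG GAC ATC TGT AAT GAC CAC — no ATG→stop ORF.
Frame +3: GAG TAC GAA ATC ATA AGA GCG TGG CAT GTG TCT GAT TGG ACA TCT GTA ATG ACC — no ATG→stop ORF.
Frame -1: GTG GTC ATT ACA GAT GTC CAA TCA GAC ACA TGC CAC GCT CTT ATG ATT TCG TAC TCA — no ATG→stop ORF.
Frame -2: TGG TCA TTA CAG ATG TCC AAT CAG ACA CAT GCC ACG CTC TTA TGA TTT CGT ACT CAT — ATG at 14, stop TGA at 44 → 33 nt.
Frame -3: GGT CAT TAC AGA TGT CCA ATC AGA CAC ATG CCA CGC TCT TAT GAT TTC GTA CTC — no ATG→stop ORF.
Longest ORF is 33 nt in frame -2 (positions 14–46).

-2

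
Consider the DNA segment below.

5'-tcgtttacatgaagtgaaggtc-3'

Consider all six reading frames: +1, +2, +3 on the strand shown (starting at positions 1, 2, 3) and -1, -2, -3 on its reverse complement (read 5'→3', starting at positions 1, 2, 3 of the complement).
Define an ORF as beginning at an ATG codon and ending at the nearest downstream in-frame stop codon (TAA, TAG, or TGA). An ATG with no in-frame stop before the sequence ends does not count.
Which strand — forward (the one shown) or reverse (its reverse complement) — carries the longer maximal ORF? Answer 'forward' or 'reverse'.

Reverse complement (5'→3'): GACCTTCACTTCATGTAAACGA
Frame +1: TCG TTT ACA TGA AGT GAA GGT — no ATG→stop ORF.
Frame +2: CGT TTA CAT GAA GTG AAG GTC — no ATG→stop ORF.
Frame +3: GTT TAC ATG AAG TGA AGG — ATG at 9, stop TGA at 15 → 9 nt.
Frame -1: GAC CTT CAC TTC ATG TAA ACG — ATG at 13, stop TAA at 16 → 6 nt.
Frame -2: ACC TTC ACT TCA TGT AAA CGA — no ATG→stop ORF.
Frame -3: CCT TCA CTT CAT GTA AAC — no ATG→stop ORF.
Forward-strand max 9 nt; reverse-strand max 6 nt. The forward strand has the longer ORF.

forward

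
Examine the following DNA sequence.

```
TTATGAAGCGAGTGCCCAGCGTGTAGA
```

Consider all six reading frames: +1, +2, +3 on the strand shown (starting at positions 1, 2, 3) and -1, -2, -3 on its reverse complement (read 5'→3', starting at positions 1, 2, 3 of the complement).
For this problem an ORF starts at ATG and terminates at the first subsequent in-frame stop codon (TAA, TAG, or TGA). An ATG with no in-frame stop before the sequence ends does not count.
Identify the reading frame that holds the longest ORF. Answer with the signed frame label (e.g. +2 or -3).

Reverse complement (5'→3'): TCTACACGCTGGGCACTCGCTTCATAA
Frame +1: TTA TGA AGC GAG TGC CCA GCG TGT AGA — no ATG→stop ORF.
Frame +2: TAT GAA GCG AGT GCC CAG CGT GTA — no ATG→stop ORF.
Frame +3: ATG AAG CGA GTG CCC AGC GTG TAG — ATG at 3, stop TAG at 24 → 24 nt.
Frame -1: TCT ACA CGC TGG GCA CTC GCT TCA TAA — no ATG→stop ORF.
Frame -2: CTA CAC GCT GGG CAC TCG CTT CAT — no ATG→stop ORF.
Frame -3: TAC ACG CTG GGC ACT CGC TTC ATA — no ATG→stop ORF.
Longest ORF is 24 nt in frame +3 (positions 3–26).

+3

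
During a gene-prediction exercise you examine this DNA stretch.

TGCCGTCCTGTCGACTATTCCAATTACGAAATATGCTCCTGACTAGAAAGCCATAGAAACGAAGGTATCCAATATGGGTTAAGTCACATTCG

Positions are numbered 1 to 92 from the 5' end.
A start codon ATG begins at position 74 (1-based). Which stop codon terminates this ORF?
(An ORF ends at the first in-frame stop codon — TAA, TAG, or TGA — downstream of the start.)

Codons from position 74: ATG (74–76), GGT (77–79), TAA (80–82).
The first in-frame stop codon is TAA.

TAA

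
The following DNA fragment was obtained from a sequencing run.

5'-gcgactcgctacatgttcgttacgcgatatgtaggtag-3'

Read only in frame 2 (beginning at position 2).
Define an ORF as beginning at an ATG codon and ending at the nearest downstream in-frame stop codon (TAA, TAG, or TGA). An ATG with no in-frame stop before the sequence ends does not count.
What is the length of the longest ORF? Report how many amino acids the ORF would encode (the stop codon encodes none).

1

Frame 2: CGA CTC GCT ACA TGT TCG TTA CGC GAT ATG TAG GTA — ATG at 29, stop TAG at 32 → 6 nt.
Longest: frame 2, positions 29–34, 6 nt = 2 codons = 1 aa. → 1 amino acids.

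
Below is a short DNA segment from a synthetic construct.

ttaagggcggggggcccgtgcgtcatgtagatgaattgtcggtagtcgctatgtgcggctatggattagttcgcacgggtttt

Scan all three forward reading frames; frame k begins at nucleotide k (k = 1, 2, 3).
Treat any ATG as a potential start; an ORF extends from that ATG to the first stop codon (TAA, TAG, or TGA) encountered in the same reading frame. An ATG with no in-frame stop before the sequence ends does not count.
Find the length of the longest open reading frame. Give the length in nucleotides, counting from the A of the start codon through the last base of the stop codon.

Frame 1: TTA AGG GCG GGG GGC CCG TGC GTC ATG TAG ATG AAT TGT CGG TAG TCG CTA TGT GCG GCT ATG GAT TAG TTC GCA CGG GTT — ATG at 25, stop TAG at 28 → 6 nt; ATG at 31, stop TAG at 43 → 15 nt; ATG at 61, stop TAG at 67 → 9 nt.
Frame 2: TAA GGG CGG GGG GCC CGT GCG TCA TGT AGA TGA ATT GTC GGT AGT CGC TAT GTG CGG CTA TGG ATT AGT TCG CAC GGG TTT — no ATG→stop ORF.
Frame 3: AAG GGC GGG GGG CCC GTG CGT CAT GTA GAT GAA TTG TCG GTA GTC GCT ATG TGC GGC TAT GGA TTA GTT CGC ACG GGT TTT — no ATG→stop ORF.
Longest: frame 1, positions 31–45, 15 nt = 5 codons = 4 aa. → 15 nucleotides.

15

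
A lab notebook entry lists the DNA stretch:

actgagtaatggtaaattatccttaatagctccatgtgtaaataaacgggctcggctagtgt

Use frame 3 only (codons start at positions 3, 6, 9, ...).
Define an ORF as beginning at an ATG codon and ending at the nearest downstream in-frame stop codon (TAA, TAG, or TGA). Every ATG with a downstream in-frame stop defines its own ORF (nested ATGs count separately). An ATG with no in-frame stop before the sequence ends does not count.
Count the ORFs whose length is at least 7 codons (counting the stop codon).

0

Frame 3: TGA GTA ATG GTA AAT TAT CCT TAA TAG CTC CAT GTG TAA ATA AAC GGG CTC GGC TAG TGT — ATG at 9, stop TAA at 24 → 18 nt.
No ORF reaches 7 codons. Count = 0.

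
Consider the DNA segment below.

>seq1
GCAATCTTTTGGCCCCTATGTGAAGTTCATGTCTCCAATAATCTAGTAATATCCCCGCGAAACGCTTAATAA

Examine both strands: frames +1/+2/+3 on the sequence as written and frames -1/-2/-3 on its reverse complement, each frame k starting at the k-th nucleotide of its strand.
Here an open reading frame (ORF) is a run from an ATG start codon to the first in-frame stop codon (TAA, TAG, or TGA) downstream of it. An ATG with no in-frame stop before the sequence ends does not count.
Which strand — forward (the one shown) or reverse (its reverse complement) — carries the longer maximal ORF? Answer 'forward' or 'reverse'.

forward

Reverse complement (5'→3'): TTATTAAGCGTTTCGCGGGGATATTACTAGATTATTGGAGACATGAACTTCACATAGGGGCCAAAAGATTGC
Frame +1: GCA ATC TTT TGG CCC CTA TGT GAA GTT CAT GTC TCC AAT AAT CTA GTA ATA TCC CCG CGA AAC GCT TAA TAA — no ATG→stop ORF.
Frame +2: CAA TCT TTT GGC CCC TAT GTG AAG TTC ATG TCT CCA ATA ATC TAG TAA TAT CCC CGC GAA ACG CTT AAT — ATG at 29, stop TAG at 44 → 18 nt.
Frame +3: AAT CTT TTG GCC CCT ATG TGA AGT TCA TGT CTC CAA TAA TCT AGT AAT ATC CCC GCG AAA CGC TTA ATA — ATG at 18, stop TGA at 21 → 6 nt.
Frame -1: TTA TTA AGC GTT TCG CGG GGA TAT TAC TAG ATT ATT GGA GAC ATG AAC TTC ACA TAG GGG CCA AAA GAT TGC — ATG at 43, stop TAG at 55 → 15 nt.
Frame -2: TAT TAA GCG TTT CGC GGG GAT ATT ACT AGA TTA TTG GAG ACA TGA ACT TCA CAT AGG GGC CAA AAG ATT — no ATG→stop ORF.
Frame -3: ATT AAG CGT TTC GCG GGG ATA TTA CTA GAT TAT TGG AGA CAT GAA CTT CAC ATA GGG GCC AAA AGA TTG — no ATG→stop ORF.
Forward-strand max 18 nt; reverse-strand max 15 nt. The forward strand has the longer ORF.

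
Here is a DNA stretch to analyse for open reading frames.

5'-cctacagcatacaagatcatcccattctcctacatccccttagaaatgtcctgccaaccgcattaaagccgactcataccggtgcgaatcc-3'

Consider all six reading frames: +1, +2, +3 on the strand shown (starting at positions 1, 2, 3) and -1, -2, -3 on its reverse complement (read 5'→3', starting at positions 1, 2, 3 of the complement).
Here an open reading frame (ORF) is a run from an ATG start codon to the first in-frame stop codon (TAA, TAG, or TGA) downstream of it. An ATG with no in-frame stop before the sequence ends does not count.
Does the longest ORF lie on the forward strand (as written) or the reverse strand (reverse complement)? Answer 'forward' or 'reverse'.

reverse

Reverse complement (5'→3'): GGATTCGCACCGGTATGAGTCGGCTTTAATGCGGTTGGCAGGACATTTCTAAGGGGATGTAGGAGAATGGGATGATCTTGTATGCTGTAGG
Frame +1: CCT ACA GCA TAC AAG ATC ATC CCA TTC TCC TAC ATC CCC TTA GAA ATG TCC TGC CAA CCG CAT TAA AGC CGA CTC ATA CCG GTG CGA ATC — ATG at 46, stop TAA at 64 → 21 nt.
Frame +2: CTA CAG CAT ACA AGA TCA TCC CAT TCT CCT ACA TCC CCT TAG AAA TGT CCT GCC AAC CGC ATT AAA GCC GAC TCA TAC CGG TGC GAA TCC — no ATG→stop ORF.
Frame +3: TAC AGC ATA CAA GAT CAT CCC ATT CTC CTA CAT CCC CTT AGA AAT GTC CTG CCA ACC GCA TTA AAG CCG ACT CAT ACC GGT GCG AAT — no ATG→stop ORF.
Frame -1: GGA TTC GCA CCG GTA TGA GTC GGC TTT AAT GCG GTT GGC AGG ACA TTT CTA AGG GGA TGT AGG AGA ATG GGA TGA TCT TGT ATG CTG TAG — ATG at 67, stop TGA at 73 → 9 nt; ATG at 82, stop TAG at 88 → 9 nt.
Frame -2: GAT TCG CAC CGG TAT GAG TCG GCT TTA ATG CGG TTG GCA GGA CAT TTC TAA GGG GAT GTA GGA GAA TGG GAT GAT CTT GTA TGC TGT AGG — ATG at 29, stop TAA at 50 → 24 nt.
Frame -3: ATT CGC ACC GGT ATG AGT CGG CTT TAA TGC GGT TGG CAG GAC ATT TCT AAG GGG ATG TAG GAG AAT GGG ATG ATC TTG TAT GCT GTA — ATG at 15, stop TAA at 27 → 15 nt; ATG at 57, stop TAG at 60 → 6 nt.
Forward-strand max 21 nt; reverse-strand max 24 nt. The reverse strand has the longer ORF.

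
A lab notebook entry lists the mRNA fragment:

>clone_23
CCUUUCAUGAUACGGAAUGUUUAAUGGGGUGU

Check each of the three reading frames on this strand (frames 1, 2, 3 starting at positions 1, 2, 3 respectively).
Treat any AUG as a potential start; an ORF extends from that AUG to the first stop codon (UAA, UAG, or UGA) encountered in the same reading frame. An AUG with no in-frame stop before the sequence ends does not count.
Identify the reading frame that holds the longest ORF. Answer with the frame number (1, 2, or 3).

Frame 1: CCU UUC AUG AUA CGG AAU GUU UAA UGG GGU — AUG at 7, stop UAA at 22 → 18 nt.
Frame 2: CUU UCA UGA UAC GGA AUG UUU AAU GGG GUG — no AUG→stop ORF.
Frame 3: UUU CAU GAU ACG GAA UGU UUA AUG GGG UGU — no AUG→stop ORF.
Longest ORF is 18 nt in frame 1 (positions 7–24).

1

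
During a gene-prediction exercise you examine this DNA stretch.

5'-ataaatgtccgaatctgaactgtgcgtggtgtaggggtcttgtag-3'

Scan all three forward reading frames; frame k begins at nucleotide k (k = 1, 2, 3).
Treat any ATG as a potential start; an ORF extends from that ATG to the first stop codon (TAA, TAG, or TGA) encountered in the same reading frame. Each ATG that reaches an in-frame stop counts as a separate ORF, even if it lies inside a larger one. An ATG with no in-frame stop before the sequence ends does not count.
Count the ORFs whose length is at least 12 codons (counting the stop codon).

Frame 1: ATA AAT GTC CGA ATC TGA ACT GTG CGT GGT GTA GGG GTC TTG TAG — no ATG→stop ORF.
Frame 2: TAA ATG TCC GAA TCT GAA CTG TGC GTG GTG TAG GGG TCT TGT — ATG at 5, stop TAG at 32 → 30 nt.
Frame 3: AAA TGT CCG AAT CTG AAC TGT GCG TGG TGT AGG GGT CTT GTA — no ATG→stop ORF.
No ORF reaches 12 codons. Count = 0.

0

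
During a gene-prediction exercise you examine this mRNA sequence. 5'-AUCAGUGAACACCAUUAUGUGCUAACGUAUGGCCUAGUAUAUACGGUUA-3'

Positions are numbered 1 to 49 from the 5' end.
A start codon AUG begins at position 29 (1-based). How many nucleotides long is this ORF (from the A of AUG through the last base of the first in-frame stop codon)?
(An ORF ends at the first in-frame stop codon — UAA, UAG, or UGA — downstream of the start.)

9

Codons from position 29: AUG (29–31), GCC (32–34), UAG (35–37).
UAG is the first in-frame stop; ORF spans 29–37, 9 nucleotides.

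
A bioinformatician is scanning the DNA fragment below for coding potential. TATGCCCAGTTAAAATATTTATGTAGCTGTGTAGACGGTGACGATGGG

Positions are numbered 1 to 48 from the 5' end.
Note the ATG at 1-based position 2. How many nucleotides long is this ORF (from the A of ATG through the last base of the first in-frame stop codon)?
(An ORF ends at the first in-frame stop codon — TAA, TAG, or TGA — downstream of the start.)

12

Codons from position 2: ATG (2–4), CCC (5–7), AGT (8–10), TAA (11–13).
TAA is the first in-frame stop; ORF spans 2–13, 12 nucleotides.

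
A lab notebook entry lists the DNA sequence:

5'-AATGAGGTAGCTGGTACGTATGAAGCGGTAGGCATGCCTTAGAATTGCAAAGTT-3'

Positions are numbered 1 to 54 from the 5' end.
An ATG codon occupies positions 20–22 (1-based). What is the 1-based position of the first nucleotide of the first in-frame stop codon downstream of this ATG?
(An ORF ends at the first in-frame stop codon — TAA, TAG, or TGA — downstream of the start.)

Codons from position 20: ATG (20–22), AAG (23–25), CGG (26–28), TAG (29–31).
TAG is a stop codon; it begins at position 29.

29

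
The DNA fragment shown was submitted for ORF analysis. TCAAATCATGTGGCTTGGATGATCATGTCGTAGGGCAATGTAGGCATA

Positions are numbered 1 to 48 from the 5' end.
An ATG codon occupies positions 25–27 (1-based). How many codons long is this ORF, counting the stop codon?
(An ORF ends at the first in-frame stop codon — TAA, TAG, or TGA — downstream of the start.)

3

Codons from position 25: ATG (25–27), TCG (28–30), TAG (31–33).
TAG is the first in-frame stop; that's 3 codons including the stop.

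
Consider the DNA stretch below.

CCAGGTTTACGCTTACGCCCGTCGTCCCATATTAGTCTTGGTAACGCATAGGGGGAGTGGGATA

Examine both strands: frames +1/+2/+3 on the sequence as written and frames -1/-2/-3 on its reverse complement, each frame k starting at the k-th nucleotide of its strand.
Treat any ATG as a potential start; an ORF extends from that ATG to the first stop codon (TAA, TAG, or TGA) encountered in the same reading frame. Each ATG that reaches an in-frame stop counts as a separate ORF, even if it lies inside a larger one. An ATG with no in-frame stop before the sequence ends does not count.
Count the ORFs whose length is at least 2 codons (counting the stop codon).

2

Reverse complement (5'→3'): TATCCCACTCCCCCTATGCGTTACCAAGACTAATATGGGACGACGGGCGTAAGCGTAAACCTGG
Frame +1: CCA GGT TTA CGC TTA CGC CCG TCG TCC CAT ATT AGT CTT GGT AAC GCA TAG GGG GAG TGG GAT — no ATG→stop ORF.
Frame +2: CAG GTT TAC GCT TAC GCC CGT CGT CCC ATA TTA GTC TTG GTA ACG CAT AGG GGG AGT GGG ATA — no ATG→stop ORF.
Frame +3: AGG TTT ACG CTT ACG CCC GTC GTC CCA TAT TAG TCT TGG TAA CGC ATA GGG GGA GTG GGA — no ATG→stop ORF.
Frame -1: TAT CCC ACT CCC CCT ATG CGT TAC CAA GAC TAA TAT GGG ACG ACG GGC GTA AGC GTA AAC CTG — ATG at 16, stop TAA at 31 → 18 nt.
Frame -2: ATC CCA CTC CCC CTA TGC GTT ACC AAG ACT AAT ATG GGA CGA CGG GCG TAA GCG TAA ACC TGG — ATG at 35, stop TAA at 50 → 18 nt.
Frame -3: TCC CAC TCC CCC TAT GCG TTA CCA AGA CTA ATA TGG GAC GAC GGG CGT AAG CGT AAA CCT — no ATG→stop ORF.
ORFs ≥ 2 codons: frame -1 16–33 (6 codons), frame -2 35–52 (6 codons). Count = 2.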